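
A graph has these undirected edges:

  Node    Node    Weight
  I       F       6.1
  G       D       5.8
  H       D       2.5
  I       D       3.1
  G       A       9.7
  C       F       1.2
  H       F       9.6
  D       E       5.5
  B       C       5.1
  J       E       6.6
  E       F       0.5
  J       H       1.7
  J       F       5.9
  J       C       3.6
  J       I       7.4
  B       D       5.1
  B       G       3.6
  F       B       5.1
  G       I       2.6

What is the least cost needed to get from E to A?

18.9

Settle nodes by increasing distance from E:
E: 0
F: 0.5  (via E)
C: 1.7  (via F)
J: 5.3  (via C)
D: 5.5  (via E)
B: 5.6  (via F)
I: 6.6  (via F)
H: 7  (via J)
G: 9.2  (via B)
A: 18.9  (via G)
Shortest route: E–F–B–G–A = 18.9.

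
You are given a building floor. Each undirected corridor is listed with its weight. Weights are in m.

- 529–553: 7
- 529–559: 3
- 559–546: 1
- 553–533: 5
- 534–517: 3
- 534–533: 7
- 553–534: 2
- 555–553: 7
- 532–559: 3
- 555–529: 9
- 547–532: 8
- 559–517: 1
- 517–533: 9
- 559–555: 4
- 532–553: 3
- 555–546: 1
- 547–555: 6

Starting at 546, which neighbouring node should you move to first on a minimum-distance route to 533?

559

Compare a few routes:
546 → 559 → 517 → 533: 1+1+9 = 11
546 → 559 → 532 → 553 → 533: 1+3+3+5 = 12
The minimum is 11 m via 546 → 559 → 517 → 533.
So from 546 the first move is to 559.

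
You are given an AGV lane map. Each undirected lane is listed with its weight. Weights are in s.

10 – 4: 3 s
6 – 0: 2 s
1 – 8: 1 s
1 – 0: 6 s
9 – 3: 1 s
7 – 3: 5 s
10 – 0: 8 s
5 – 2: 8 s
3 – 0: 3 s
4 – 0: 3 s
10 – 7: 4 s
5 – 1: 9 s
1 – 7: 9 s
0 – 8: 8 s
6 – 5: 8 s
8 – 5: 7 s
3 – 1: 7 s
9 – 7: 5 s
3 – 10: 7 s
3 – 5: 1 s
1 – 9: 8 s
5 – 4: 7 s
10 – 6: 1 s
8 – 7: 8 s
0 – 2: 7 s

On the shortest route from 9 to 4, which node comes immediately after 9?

3

Compare a few routes:
9 - 3 - 0 - 4: 1+3+3 = 7
9 - 3 - 10 - 4: 1+7+3 = 11
9 - 3 - 0 - 6 - 10 - 4: 1+3+2+1+3 = 10
9 - 3 - 5 - 4: 1+1+7 = 9
Cheapest is 9 - 3 - 0 - 4 at 7 s.
So from 9 the first move is to 3.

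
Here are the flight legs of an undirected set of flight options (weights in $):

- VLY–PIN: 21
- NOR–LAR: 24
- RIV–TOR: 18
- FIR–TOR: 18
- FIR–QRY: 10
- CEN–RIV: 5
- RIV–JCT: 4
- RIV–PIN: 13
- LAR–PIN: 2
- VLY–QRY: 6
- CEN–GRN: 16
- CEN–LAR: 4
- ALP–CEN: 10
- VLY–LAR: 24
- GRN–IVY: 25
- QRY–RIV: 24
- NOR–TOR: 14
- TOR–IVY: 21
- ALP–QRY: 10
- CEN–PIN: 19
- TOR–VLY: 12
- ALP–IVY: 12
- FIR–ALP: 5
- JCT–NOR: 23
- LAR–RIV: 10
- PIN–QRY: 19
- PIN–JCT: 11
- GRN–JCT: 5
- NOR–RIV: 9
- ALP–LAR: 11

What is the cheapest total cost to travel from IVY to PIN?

Candidate routes:
IVY → ALP → LAR → PIN: 12+11+2 = 25
IVY → ALP → CEN → LAR → PIN: 12+10+4+2 = 28
The minimum is $25 via IVY → ALP → LAR → PIN.

$25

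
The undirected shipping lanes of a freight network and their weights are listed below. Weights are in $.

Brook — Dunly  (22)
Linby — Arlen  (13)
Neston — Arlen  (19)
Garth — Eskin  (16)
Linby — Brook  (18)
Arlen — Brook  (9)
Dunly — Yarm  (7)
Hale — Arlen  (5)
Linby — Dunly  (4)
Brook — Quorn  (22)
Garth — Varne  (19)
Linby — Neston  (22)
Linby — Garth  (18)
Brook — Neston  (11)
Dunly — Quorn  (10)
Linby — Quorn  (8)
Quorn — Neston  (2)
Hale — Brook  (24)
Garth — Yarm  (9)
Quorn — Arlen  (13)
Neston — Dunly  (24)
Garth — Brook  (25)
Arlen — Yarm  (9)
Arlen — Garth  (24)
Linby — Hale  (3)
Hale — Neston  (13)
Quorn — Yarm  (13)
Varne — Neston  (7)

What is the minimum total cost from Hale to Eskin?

$37

Compare a few routes:
Hale - Linby - Garth - Eskin: 3+18+16 = 37
Hale - Arlen - Yarm - Garth - Eskin: 5+9+9+16 = 39
Cheapest is Hale - Linby - Garth - Eskin at $37.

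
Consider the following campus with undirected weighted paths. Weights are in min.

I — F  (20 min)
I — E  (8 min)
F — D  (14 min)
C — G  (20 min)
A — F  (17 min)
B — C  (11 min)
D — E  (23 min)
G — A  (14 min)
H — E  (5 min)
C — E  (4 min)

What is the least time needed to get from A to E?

38 min

Enumerating some paths:
A → F → I → E: 17+20+8 = 45
A → G → C → E: 14+20+4 = 38
Cheapest is A → G → C → E at 38 min.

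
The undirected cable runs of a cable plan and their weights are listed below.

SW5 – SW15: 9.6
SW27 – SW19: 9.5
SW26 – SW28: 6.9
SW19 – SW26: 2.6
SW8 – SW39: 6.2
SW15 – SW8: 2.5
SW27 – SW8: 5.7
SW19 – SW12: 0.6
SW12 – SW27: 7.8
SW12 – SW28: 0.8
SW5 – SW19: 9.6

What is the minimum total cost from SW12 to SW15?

16

Enumerating some paths:
SW12 → SW19 → SW27 → SW8 → SW15: 0.6+9.5+5.7+2.5 = 18.3
SW12 → SW27 → SW8 → SW15: 7.8+5.7+2.5 = 16
The minimum is 16 via SW12 → SW27 → SW8 → SW15.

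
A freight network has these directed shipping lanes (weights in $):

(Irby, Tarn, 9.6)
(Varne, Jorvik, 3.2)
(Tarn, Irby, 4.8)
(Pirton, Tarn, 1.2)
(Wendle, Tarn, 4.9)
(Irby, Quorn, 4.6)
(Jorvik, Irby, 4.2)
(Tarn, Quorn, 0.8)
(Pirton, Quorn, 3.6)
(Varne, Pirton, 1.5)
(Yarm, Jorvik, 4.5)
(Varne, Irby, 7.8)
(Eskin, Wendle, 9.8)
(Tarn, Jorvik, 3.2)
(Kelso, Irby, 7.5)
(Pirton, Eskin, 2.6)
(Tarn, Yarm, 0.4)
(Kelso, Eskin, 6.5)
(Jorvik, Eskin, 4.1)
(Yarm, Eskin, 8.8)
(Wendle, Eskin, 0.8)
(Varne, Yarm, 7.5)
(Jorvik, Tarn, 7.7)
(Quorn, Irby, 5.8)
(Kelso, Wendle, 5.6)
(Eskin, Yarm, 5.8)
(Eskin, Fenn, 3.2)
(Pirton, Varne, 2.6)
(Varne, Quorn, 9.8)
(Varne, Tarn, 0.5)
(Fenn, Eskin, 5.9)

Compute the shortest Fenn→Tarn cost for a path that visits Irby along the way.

Best Fenn to Irby: Fenn–Eskin–Yarm–Jorvik–Irby costing 20.4
Best Irby to Tarn: Irby–Tarn costing 9.6
Total via Irby: 20.4 + 9.6 = $30.

$30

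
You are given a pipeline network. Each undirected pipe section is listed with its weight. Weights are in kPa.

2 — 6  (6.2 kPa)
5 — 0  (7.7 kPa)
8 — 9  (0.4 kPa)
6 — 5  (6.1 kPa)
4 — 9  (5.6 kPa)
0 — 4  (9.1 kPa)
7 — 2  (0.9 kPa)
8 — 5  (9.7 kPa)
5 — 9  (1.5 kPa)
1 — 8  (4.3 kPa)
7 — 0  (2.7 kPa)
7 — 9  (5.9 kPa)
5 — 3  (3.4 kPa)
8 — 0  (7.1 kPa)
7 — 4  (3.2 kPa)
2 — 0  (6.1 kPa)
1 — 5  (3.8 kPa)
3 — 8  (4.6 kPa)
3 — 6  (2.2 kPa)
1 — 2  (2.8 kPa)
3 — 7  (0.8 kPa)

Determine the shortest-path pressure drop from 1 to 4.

Settle nodes by increasing distance from 1:
1: 0
2: 2.8  (via 1)
7: 3.7  (via 2)
5: 3.8  (via 1)
8: 4.3  (via 1)
3: 4.5  (via 7)
9: 4.7  (via 8)
0: 6.4  (via 7)
6: 6.7  (via 3)
4: 6.9  (via 7)
Shortest route: 1 → 2 → 7 → 4 = 6.9 kPa.

6.9 kPa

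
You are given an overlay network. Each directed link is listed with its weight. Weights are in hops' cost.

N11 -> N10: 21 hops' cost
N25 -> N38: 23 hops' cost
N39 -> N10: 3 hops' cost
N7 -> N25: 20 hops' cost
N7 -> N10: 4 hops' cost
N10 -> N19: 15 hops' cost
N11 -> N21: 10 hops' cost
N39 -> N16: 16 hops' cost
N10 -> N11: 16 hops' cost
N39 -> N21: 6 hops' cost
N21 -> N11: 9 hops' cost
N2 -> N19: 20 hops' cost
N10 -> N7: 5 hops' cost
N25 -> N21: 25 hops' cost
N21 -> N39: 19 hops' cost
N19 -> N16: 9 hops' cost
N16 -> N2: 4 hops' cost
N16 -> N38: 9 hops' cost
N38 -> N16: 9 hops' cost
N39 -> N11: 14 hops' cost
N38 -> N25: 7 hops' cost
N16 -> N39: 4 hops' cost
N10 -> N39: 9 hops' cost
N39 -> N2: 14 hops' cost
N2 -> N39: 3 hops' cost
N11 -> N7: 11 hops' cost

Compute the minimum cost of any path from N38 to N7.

Shortest distances from N38:
N38: 0
N25: 7  (via N38)
N16: 9  (via N38)
N39: 13  (via N16)
N2: 13  (via N16)
N10: 16  (via N39)
N21: 19  (via N39)
N7: 21  (via N10)
Shortest route: N38 → N16 → N39 → N10 → N7 = 21 hops' cost.

21 hops' cost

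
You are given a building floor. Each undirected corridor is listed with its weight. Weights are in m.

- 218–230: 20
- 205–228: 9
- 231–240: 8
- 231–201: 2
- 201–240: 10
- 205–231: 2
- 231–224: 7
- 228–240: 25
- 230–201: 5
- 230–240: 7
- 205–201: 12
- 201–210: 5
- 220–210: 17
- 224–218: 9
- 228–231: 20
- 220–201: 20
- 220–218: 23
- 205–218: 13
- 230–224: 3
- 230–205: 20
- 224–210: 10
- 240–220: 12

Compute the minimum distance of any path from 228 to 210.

18 m

Compare a few routes:
228 - 205 - 231 - 201 - 210: 9+2+2+5 = 18
228 - 231 - 201 - 210: 20+2+5 = 27
228 - 205 - 231 - 224 - 210: 9+2+7+10 = 28
228 - 205 - 201 - 210: 9+12+5 = 26
Cheapest is 228 - 205 - 231 - 201 - 210 at 18 m.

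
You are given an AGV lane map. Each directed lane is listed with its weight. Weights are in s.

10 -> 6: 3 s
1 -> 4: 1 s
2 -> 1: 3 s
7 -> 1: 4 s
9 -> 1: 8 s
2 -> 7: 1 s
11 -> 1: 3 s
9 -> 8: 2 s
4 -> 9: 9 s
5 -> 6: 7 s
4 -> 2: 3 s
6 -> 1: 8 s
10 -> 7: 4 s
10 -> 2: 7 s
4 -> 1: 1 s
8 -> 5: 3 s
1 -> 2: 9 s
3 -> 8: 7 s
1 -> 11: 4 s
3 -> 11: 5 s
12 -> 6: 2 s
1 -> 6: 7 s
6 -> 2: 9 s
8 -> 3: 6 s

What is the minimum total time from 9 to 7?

13 s

Candidate routes:
9–1–2–7: 8+9+1 = 18
9–8–3–11–1–4–2–7: 2+6+5+3+1+3+1 = 21
9–1–4–2–7: 8+1+3+1 = 13
9–8–5–6–2–7: 2+3+7+9+1 = 22
The minimum is 13 s via 9–1–4–2–7.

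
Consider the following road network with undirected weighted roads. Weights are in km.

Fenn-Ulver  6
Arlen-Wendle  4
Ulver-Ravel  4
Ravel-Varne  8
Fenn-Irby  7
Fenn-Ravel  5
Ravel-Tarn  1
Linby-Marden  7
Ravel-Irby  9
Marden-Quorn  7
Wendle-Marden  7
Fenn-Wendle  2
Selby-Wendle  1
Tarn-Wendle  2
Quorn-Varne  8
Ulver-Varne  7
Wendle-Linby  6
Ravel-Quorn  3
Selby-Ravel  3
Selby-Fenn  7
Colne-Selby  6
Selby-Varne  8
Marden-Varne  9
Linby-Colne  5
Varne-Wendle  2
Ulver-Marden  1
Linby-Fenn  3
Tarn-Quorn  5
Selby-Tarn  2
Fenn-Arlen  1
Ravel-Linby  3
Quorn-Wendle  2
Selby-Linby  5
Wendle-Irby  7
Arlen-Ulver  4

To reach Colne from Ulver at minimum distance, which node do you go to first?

Compare a few routes:
Ulver → Arlen → Fenn → Linby → Colne: 4+1+3+5 = 13
Ulver → Marden → Linby → Colne: 1+7+5 = 13
Ulver → Ravel → Linby → Colne: 4+3+5 = 12
Cheapest is Ulver → Ravel → Linby → Colne at 12 km.
So from Ulver the first move is to Ravel.

Ravel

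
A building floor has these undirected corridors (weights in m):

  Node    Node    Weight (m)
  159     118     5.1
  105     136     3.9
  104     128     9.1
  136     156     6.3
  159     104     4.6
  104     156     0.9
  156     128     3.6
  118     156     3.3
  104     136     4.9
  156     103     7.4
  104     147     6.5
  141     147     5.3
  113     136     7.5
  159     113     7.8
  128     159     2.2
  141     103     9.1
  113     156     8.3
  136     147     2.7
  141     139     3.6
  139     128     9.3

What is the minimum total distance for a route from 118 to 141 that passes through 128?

Shortest 118→128: 118–156–128 = 6.9
Best 128 to 141: 128–139–141 costing 12.9
Total via 128: 6.9 + 12.9 = 19.8 m.

19.8 m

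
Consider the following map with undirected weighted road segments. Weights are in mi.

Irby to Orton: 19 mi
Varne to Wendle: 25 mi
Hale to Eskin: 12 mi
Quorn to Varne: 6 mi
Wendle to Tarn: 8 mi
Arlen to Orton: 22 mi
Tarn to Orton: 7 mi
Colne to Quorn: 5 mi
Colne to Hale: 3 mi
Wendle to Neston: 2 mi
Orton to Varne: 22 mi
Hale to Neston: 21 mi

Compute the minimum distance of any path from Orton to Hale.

36 mi

Candidate routes:
Orton → Varne → Wendle → Neston → Hale: 22+25+2+21 = 70
Orton → Tarn → Wendle → Varne → Quorn → Colne → Hale: 7+8+25+6+5+3 = 54
Orton → Tarn → Wendle → Neston → Hale: 7+8+2+21 = 38
Orton → Varne → Quorn → Colne → Hale: 22+6+5+3 = 36
The minimum is 36 mi via Orton → Varne → Quorn → Colne → Hale.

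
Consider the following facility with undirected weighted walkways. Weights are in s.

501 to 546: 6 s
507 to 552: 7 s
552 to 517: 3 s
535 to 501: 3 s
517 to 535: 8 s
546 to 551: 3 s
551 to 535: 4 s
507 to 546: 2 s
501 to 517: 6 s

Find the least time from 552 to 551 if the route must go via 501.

Shortest 552→501: 552 → 517 → 501 = 9
Shortest 501→551: 501 → 535 → 551 = 7
Total via 501: 9 + 7 = 16 s.

16 s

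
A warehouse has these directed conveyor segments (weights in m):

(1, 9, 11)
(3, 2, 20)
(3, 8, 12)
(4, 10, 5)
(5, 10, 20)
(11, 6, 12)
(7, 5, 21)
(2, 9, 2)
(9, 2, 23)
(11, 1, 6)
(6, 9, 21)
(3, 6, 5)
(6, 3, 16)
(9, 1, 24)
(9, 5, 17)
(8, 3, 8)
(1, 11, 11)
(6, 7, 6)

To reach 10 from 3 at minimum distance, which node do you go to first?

6

Enumerating some paths:
3–6–7–5–10: 5+6+21+20 = 52
3–2–9–5–10: 20+2+17+20 = 59
The minimum is 52 m via 3–6–7–5–10.
So from 3 the first move is to 6.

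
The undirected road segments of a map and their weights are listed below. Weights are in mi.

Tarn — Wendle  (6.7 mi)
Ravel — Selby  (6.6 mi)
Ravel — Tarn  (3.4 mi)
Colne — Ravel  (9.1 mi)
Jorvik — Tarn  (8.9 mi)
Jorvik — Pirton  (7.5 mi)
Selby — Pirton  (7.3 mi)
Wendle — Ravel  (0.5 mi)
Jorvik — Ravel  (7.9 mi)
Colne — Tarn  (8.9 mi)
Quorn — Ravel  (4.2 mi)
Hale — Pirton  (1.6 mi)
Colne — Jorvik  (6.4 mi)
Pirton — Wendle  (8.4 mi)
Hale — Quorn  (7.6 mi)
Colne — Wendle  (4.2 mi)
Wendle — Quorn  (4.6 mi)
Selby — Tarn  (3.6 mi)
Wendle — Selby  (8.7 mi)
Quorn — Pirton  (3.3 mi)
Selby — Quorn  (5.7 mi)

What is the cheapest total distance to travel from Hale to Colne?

Enumerating some paths:
Hale–Pirton–Quorn–Wendle–Colne: 1.6+3.3+4.6+4.2 = 13.7
Hale–Pirton–Quorn–Ravel–Wendle–Colne: 1.6+3.3+4.2+0.5+4.2 = 13.8
Cheapest is Hale–Pirton–Quorn–Wendle–Colne at 13.7 mi.

13.7 mi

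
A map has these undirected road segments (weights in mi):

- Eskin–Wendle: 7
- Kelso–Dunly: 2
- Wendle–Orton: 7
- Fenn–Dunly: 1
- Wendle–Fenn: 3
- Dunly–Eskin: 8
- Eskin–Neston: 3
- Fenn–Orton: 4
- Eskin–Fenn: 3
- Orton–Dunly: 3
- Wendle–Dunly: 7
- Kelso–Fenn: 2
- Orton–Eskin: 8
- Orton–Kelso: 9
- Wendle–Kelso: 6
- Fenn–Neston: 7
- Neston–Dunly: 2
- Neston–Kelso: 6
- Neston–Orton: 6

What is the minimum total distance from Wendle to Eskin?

6 mi

Enumerating some paths:
Wendle - Eskin: 7 = 7
Wendle - Fenn - Eskin: 3+3 = 6
Cheapest is Wendle - Fenn - Eskin at 6 mi.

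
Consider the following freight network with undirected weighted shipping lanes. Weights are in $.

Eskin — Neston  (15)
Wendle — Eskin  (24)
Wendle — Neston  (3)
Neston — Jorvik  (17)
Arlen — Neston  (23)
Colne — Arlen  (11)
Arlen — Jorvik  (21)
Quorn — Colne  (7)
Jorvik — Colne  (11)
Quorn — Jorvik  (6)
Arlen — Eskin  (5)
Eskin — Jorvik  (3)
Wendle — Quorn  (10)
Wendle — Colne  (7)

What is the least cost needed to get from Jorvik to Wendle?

$16

Shortest distances from Jorvik:
Jorvik: 0
Eskin: 3  (via Jorvik)
Quorn: 6  (via Jorvik)
Arlen: 8  (via Eskin)
Colne: 11  (via Jorvik)
Wendle: 16  (via Quorn)
Shortest route: Jorvik–Quorn–Wendle = $16.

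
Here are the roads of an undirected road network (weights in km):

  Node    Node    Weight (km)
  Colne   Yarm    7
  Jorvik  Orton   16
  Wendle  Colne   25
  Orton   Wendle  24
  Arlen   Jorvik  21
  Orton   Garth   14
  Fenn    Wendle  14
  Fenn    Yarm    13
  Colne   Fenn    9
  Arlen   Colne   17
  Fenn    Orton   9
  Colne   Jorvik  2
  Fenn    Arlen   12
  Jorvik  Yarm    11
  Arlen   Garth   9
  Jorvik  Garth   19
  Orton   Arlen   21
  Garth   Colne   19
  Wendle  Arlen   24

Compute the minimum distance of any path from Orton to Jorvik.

Compare a few routes:
Orton → Fenn → Colne → Jorvik: 9+9+2 = 20
Orton → Fenn → Yarm → Jorvik: 9+13+11 = 33
Orton → Jorvik: 16 = 16
Orton → Fenn → Yarm → Colne → Jorvik: 9+13+7+2 = 31
Cheapest is Orton → Jorvik at 16 km.

16 km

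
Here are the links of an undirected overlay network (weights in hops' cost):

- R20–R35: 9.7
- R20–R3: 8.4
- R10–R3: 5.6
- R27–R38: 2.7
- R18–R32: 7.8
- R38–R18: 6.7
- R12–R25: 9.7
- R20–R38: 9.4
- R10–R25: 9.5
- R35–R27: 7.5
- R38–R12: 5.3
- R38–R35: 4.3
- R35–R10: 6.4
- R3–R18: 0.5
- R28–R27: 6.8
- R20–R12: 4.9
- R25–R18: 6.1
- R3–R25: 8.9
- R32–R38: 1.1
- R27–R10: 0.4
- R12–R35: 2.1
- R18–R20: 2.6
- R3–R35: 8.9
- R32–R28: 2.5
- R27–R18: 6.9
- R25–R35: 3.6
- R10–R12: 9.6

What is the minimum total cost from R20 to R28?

12.9 hops' cost

Compare a few routes:
R20–R18–R32–R28: 2.6+7.8+2.5 = 12.9
R20–R38–R32–R28: 9.4+1.1+2.5 = 13
The minimum is 12.9 hops' cost via R20–R18–R32–R28.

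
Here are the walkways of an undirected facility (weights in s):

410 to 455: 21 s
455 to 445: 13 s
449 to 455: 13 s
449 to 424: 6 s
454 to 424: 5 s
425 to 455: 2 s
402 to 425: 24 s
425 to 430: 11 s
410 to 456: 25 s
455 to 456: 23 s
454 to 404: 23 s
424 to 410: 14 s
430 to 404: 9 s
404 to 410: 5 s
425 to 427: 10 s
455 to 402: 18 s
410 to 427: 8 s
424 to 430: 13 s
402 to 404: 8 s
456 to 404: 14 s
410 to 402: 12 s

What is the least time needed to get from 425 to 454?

26 s

Shortest distances from 425:
425: 0
455: 2  (via 425)
427: 10  (via 425)
430: 11  (via 425)
449: 15  (via 455)
445: 15  (via 455)
410: 18  (via 427)
402: 20  (via 455)
404: 20  (via 430)
424: 21  (via 449)
456: 25  (via 455)
454: 26  (via 424)
Shortest route: 425–455–449–424–454 = 26 s.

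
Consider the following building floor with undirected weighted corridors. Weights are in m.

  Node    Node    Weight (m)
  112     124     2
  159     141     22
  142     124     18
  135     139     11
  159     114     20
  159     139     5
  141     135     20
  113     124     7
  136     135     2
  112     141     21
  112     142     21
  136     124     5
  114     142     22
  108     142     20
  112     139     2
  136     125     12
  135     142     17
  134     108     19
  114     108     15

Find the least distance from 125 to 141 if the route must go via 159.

Shortest 125→159: 125–136–124–112–139–159 = 26
Shortest 159→141: 159–141 = 22
Total via 159: 26 + 22 = 48 m.

48 m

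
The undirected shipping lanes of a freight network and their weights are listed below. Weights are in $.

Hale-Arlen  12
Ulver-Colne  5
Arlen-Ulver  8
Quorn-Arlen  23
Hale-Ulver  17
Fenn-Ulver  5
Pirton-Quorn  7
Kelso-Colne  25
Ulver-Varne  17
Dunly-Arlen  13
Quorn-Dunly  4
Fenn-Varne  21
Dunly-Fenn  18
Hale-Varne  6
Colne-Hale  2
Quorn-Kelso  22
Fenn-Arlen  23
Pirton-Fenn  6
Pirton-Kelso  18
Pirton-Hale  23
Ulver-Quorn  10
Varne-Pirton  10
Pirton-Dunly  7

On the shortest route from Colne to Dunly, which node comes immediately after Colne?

Candidate routes:
Colne - Ulver - Quorn - Dunly: 5+10+4 = 19
Colne - Hale - Varne - Pirton - Dunly: 2+6+10+7 = 25
Colne - Ulver - Arlen - Dunly: 5+8+13 = 26
Colne - Ulver - Fenn - Pirton - Dunly: 5+5+6+7 = 23
Cheapest is Colne - Ulver - Quorn - Dunly at $19.
So from Colne the first move is to Ulver.

Ulver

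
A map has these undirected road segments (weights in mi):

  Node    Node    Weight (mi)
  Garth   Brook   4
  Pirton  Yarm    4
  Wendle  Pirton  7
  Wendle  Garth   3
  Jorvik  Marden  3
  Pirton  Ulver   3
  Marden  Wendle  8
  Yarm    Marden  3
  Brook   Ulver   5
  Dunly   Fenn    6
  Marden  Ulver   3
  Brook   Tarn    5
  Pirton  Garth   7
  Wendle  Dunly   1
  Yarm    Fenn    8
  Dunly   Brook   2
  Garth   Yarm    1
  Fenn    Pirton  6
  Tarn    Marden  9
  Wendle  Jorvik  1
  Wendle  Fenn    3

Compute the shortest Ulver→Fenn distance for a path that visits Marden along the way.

Shortest Ulver→Marden: Ulver → Marden = 3
Shortest Marden→Fenn: Marden → Jorvik → Wendle → Fenn = 7
Total via Marden: 3 + 7 = 10 mi.

10 mi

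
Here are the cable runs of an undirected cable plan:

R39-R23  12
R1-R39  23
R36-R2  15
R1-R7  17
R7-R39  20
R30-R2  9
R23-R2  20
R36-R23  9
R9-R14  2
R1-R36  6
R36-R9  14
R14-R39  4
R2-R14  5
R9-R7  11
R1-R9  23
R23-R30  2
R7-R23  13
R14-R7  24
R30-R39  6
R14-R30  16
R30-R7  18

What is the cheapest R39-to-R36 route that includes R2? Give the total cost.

24

Best R39 to R2: R39–R14–R2 costing 9
Best R2 to R36: R2–R36 costing 15
Total via R2: 9 + 15 = 24.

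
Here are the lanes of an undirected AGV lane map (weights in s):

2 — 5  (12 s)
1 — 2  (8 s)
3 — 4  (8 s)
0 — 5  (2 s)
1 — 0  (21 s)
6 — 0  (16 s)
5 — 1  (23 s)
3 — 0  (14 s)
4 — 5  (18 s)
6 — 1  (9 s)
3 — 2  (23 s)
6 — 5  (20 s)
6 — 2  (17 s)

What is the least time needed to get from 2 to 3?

Settle nodes by increasing distance from 2:
2: 0
1: 8  (via 2)
5: 12  (via 2)
0: 14  (via 5)
6: 17  (via 2)
3: 23  (via 2)
Shortest route: 2–3 = 23 s.

23 s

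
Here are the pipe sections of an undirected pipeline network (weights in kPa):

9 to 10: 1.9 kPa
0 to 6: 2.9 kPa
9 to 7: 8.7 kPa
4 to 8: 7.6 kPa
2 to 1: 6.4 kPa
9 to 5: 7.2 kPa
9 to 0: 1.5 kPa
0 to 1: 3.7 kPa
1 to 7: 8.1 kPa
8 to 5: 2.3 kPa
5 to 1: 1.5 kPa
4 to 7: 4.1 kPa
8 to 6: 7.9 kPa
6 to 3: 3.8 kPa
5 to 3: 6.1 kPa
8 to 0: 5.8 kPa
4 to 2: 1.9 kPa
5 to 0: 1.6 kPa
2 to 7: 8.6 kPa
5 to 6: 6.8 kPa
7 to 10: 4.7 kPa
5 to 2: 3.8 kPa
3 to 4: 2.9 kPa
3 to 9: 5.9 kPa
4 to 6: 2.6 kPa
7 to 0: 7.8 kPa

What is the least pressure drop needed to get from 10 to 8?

7.3 kPa

Enumerating some paths:
10 - 9 - 0 - 8: 1.9+1.5+5.8 = 9.2
10 - 9 - 0 - 5 - 8: 1.9+1.5+1.6+2.3 = 7.3
Cheapest is 10 - 9 - 0 - 5 - 8 at 7.3 kPa.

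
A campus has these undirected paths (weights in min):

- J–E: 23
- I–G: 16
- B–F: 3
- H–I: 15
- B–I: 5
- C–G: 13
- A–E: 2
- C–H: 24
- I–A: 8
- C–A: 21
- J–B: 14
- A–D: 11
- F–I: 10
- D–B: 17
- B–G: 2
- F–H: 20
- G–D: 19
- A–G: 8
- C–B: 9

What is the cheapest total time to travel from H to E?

25 min

Compare a few routes:
H → I → B → G → A → E: 15+5+2+8+2 = 32
H → I → A → E: 15+8+2 = 25
The minimum is 25 min via H → I → A → E.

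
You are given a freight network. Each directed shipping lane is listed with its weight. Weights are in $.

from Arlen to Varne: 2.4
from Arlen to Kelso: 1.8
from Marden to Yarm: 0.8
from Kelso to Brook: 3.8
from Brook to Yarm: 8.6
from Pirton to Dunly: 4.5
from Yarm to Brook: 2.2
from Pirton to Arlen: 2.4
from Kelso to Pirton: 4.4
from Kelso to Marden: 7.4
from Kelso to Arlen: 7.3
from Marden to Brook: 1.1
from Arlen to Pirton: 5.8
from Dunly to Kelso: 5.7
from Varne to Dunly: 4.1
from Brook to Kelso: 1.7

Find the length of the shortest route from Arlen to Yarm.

Running Dijkstra from Arlen:
Arlen: 0
Kelso: 1.8  (via Arlen)
Varne: 2.4  (via Arlen)
Brook: 5.6  (via Kelso)
Pirton: 5.8  (via Arlen)
Dunly: 6.5  (via Varne)
Marden: 9.2  (via Kelso)
Yarm: 10  (via Marden)
Shortest route: Arlen–Kelso–Marden–Yarm = $10.

$10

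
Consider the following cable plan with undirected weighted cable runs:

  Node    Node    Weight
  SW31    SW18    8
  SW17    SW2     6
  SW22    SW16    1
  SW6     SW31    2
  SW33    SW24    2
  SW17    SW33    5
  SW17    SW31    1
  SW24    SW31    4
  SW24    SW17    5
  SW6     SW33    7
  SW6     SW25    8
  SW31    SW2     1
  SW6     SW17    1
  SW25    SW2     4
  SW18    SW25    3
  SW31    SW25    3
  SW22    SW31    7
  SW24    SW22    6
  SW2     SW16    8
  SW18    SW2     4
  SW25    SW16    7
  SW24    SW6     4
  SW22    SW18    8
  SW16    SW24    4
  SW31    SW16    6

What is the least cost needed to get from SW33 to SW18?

11

Enumerating some paths:
SW33 - SW24 - SW31 - SW2 - SW18: 2+4+1+4 = 11
SW33 - SW17 - SW31 - SW25 - SW18: 5+1+3+3 = 12
SW33 - SW24 - SW31 - SW25 - SW18: 2+4+3+3 = 12
Cheapest is SW33 - SW24 - SW31 - SW2 - SW18 at 11.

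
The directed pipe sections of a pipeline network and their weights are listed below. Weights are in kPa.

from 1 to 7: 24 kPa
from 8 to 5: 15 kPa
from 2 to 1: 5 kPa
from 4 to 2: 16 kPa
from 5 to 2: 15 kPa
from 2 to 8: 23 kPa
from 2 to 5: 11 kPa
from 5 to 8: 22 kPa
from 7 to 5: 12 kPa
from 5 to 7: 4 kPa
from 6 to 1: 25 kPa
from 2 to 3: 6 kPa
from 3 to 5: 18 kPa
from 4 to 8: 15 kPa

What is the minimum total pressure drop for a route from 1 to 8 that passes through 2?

74 kPa

Shortest 1→2: 1–7–5–2 = 51
Best 2 to 8: 2–8 costing 23
Total via 2: 51 + 23 = 74 kPa.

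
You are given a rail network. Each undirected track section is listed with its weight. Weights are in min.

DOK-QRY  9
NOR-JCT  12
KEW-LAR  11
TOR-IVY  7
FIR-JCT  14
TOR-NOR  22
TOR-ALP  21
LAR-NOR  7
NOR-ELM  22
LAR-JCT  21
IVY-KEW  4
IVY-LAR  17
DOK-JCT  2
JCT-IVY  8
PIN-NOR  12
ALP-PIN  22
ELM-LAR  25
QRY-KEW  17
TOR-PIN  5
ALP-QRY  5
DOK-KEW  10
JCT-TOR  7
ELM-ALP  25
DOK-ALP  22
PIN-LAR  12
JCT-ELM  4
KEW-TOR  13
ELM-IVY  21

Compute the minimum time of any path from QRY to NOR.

23 min

Running Dijkstra from QRY:
QRY: 0
ALP: 5  (via QRY)
DOK: 9  (via QRY)
JCT: 11  (via DOK)
ELM: 15  (via JCT)
KEW: 17  (via QRY)
TOR: 18  (via JCT)
IVY: 19  (via JCT)
NOR: 23  (via JCT)
Shortest route: QRY → DOK → JCT → NOR = 23 min.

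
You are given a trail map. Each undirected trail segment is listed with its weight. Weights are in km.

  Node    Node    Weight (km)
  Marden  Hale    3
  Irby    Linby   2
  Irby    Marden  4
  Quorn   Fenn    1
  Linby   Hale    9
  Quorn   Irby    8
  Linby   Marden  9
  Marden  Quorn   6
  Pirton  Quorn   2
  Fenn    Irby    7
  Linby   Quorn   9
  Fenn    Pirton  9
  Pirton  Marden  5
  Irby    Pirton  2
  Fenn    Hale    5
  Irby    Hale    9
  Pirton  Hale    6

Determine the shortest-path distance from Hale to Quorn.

6 km

Enumerating some paths:
Hale → Marden → Quorn: 3+6 = 9
Hale → Fenn → Quorn: 5+1 = 6
Hale → Pirton → Quorn: 6+2 = 8
Cheapest is Hale → Fenn → Quorn at 6 km.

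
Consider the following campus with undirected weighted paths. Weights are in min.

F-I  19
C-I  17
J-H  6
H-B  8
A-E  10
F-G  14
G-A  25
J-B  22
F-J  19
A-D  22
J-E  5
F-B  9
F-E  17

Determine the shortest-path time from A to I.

46 min

Running Dijkstra from A:
A: 0
E: 10  (via A)
J: 15  (via E)
H: 21  (via J)
D: 22  (via A)
G: 25  (via A)
F: 27  (via E)
B: 29  (via H)
I: 46  (via F)
Shortest route: A–E–F–I = 46 min.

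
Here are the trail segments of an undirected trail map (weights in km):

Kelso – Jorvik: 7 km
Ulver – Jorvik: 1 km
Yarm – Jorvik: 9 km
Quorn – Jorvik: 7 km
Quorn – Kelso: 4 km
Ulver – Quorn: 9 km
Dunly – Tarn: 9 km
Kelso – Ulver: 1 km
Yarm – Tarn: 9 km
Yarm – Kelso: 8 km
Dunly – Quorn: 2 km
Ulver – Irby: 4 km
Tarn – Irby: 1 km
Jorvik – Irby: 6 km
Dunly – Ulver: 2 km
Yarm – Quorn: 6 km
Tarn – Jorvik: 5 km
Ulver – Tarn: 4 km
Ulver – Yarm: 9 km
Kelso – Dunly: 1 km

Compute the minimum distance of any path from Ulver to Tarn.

4 km

Running Dijkstra from Ulver:
Ulver: 0
Kelso: 1  (via Ulver)
Jorvik: 1  (via Ulver)
Dunly: 2  (via Ulver)
Irby: 4  (via Ulver)
Quorn: 4  (via Dunly)
Tarn: 4  (via Ulver)
Shortest route: Ulver → Tarn = 4 km.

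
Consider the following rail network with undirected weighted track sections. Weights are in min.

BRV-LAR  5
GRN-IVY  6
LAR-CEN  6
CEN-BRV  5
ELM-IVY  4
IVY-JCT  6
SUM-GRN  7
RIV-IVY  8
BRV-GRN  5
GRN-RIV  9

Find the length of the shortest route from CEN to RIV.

19 min

Candidate routes:
CEN - LAR - BRV - GRN - RIV: 6+5+5+9 = 25
CEN - BRV - GRN - RIV: 5+5+9 = 19
CEN - BRV - GRN - IVY - RIV: 5+5+6+8 = 24
Cheapest is CEN - BRV - GRN - RIV at 19 min.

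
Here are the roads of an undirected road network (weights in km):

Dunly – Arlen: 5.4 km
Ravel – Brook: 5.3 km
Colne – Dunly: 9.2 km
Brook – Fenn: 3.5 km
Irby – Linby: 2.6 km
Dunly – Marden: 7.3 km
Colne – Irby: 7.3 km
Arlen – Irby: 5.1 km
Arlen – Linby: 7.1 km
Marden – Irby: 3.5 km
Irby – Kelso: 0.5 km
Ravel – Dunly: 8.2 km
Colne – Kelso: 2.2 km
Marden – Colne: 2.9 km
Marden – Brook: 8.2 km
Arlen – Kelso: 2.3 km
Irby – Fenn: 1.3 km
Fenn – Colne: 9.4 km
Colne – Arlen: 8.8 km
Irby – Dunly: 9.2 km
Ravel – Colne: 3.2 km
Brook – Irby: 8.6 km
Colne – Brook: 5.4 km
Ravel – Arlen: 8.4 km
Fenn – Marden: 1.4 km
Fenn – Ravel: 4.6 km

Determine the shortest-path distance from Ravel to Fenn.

4.6 km

Shortest distances from Ravel:
Ravel: 0
Colne: 3.2  (via Ravel)
Fenn: 4.6  (via Ravel)
Shortest route: Ravel–Fenn = 4.6 km.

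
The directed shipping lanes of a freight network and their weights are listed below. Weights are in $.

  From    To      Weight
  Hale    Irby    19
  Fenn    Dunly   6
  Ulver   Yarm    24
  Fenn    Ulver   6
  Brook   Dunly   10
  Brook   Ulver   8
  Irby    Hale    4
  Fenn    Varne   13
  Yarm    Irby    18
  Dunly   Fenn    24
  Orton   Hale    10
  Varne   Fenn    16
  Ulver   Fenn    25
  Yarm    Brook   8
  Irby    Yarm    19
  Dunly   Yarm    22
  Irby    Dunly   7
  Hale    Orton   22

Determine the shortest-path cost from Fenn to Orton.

Settle nodes by increasing distance from Fenn:
Fenn: 0
Dunly: 6  (via Fenn)
Ulver: 6  (via Fenn)
Varne: 13  (via Fenn)
Yarm: 28  (via Dunly)
Brook: 36  (via Yarm)
Irby: 46  (via Yarm)
Hale: 50  (via Irby)
Orton: 72  (via Hale)
Shortest route: Fenn → Dunly → Yarm → Irby → Hale → Orton = $72.

$72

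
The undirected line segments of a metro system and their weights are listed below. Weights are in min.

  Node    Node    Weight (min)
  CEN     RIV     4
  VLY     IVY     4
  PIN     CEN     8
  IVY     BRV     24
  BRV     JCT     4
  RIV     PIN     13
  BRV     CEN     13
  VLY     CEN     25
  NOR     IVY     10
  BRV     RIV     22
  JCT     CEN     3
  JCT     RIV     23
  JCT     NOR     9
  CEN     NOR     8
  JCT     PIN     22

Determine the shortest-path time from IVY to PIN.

26 min

Candidate routes:
IVY - NOR - CEN - PIN: 10+8+8 = 26
IVY - NOR - JCT - CEN - PIN: 10+9+3+8 = 30
The minimum is 26 min via IVY - NOR - CEN - PIN.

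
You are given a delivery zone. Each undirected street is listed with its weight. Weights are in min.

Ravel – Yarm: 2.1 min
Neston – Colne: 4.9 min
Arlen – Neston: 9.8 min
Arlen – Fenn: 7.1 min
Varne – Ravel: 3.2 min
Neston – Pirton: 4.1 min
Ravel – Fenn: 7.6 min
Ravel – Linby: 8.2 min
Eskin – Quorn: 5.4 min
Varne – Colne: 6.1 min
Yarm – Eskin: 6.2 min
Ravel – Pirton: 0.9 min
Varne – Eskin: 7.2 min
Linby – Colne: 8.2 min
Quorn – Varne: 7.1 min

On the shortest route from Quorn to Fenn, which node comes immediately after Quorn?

Candidate routes:
Quorn → Eskin → Yarm → Ravel → Fenn: 5.4+6.2+2.1+7.6 = 21.3
Quorn → Eskin → Varne → Ravel → Fenn: 5.4+7.2+3.2+7.6 = 23.4
Quorn → Varne → Ravel → Fenn: 7.1+3.2+7.6 = 17.9
Quorn → Varne → Eskin → Yarm → Ravel → Fenn: 7.1+7.2+6.2+2.1+7.6 = 30.2
The minimum is 17.9 min via Quorn → Varne → Ravel → Fenn.
So from Quorn the first move is to Varne.

Varne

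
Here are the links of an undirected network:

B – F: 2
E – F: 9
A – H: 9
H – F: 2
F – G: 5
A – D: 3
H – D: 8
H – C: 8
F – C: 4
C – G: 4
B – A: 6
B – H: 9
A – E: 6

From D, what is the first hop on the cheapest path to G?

Candidate routes:
D–A–B–F–G: 3+6+2+5 = 16
D–H–F–G: 8+2+5 = 15
D–H–F–C–G: 8+2+4+4 = 18
Cheapest is D–H–F–G at 15.
So from D the first move is to H.

H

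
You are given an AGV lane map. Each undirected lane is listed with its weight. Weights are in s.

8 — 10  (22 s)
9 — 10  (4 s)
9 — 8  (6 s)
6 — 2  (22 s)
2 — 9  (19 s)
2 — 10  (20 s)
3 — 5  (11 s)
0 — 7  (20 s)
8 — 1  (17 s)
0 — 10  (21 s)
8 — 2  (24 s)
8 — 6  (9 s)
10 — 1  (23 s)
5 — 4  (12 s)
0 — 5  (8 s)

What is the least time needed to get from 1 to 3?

Shortest distances from 1:
1: 0
8: 17  (via 1)
9: 23  (via 8)
10: 23  (via 1)
6: 26  (via 8)
2: 41  (via 8)
0: 44  (via 10)
5: 52  (via 0)
3: 63  (via 5)
Shortest route: 1–10–0–5–3 = 63 s.

63 s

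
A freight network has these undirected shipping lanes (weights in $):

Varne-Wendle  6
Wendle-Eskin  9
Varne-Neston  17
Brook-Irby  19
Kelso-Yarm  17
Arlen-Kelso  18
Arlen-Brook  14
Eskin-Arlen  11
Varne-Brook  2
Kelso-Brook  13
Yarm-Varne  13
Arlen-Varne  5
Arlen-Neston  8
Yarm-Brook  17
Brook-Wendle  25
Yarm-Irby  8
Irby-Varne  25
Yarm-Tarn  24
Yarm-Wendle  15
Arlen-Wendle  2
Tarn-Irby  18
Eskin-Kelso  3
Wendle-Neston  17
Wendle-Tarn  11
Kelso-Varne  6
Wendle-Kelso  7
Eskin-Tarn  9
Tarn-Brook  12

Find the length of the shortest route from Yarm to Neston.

Compare a few routes:
Yarm → Varne → Arlen → Neston: 13+5+8 = 26
Yarm → Wendle → Arlen → Neston: 15+2+8 = 25
Cheapest is Yarm → Wendle → Arlen → Neston at $25.

$25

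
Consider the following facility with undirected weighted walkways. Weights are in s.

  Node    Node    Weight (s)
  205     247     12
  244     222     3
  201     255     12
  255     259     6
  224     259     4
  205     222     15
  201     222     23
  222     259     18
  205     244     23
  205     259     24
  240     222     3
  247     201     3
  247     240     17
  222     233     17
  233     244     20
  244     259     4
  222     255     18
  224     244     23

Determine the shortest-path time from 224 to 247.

25 s

Candidate routes:
224–259–255–201–247: 4+6+12+3 = 25
224–259–244–222–205–247: 4+4+3+15+12 = 38
224–259–244–222–240–247: 4+4+3+3+17 = 31
224–259–244–222–201–247: 4+4+3+23+3 = 37
Cheapest is 224–259–255–201–247 at 25 s.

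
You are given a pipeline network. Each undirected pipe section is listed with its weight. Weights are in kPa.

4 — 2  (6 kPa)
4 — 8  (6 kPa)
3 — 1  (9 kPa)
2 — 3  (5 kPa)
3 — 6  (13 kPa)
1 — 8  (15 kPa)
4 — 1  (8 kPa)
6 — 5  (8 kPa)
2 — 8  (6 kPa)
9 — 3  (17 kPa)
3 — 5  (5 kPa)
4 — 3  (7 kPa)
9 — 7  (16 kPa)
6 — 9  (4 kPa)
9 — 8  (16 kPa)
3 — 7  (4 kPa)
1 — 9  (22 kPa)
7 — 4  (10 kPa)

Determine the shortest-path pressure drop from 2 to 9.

Running Dijkstra from 2:
2: 0
3: 5  (via 2)
4: 6  (via 2)
8: 6  (via 2)
7: 9  (via 3)
5: 10  (via 3)
1: 14  (via 3)
6: 18  (via 3)
9: 22  (via 3)
Shortest route: 2 → 3 → 9 = 22 kPa.

22 kPa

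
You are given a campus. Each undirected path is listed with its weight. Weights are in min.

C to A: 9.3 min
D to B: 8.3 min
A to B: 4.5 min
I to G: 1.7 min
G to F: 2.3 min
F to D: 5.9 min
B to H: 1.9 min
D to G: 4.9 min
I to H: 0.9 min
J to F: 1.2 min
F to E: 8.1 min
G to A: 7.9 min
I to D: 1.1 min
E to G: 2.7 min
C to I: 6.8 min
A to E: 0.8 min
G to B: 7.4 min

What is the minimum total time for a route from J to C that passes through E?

16.3 min

Shortest J→E: J–F–G–E = 6.2
Best E to C: E–A–C costing 10.1
Total via E: 6.2 + 10.1 = 16.3 min.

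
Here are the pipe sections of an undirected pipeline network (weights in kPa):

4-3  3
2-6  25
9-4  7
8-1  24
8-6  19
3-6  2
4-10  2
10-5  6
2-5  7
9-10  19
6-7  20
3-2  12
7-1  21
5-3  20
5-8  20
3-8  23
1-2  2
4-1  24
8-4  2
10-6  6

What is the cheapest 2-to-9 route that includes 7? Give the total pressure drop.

55 kPa

Best 2 to 7: 2–1–7 costing 23
Best 7 to 9: 7–6–3–4–9 costing 32
Total via 7: 23 + 32 = 55 kPa.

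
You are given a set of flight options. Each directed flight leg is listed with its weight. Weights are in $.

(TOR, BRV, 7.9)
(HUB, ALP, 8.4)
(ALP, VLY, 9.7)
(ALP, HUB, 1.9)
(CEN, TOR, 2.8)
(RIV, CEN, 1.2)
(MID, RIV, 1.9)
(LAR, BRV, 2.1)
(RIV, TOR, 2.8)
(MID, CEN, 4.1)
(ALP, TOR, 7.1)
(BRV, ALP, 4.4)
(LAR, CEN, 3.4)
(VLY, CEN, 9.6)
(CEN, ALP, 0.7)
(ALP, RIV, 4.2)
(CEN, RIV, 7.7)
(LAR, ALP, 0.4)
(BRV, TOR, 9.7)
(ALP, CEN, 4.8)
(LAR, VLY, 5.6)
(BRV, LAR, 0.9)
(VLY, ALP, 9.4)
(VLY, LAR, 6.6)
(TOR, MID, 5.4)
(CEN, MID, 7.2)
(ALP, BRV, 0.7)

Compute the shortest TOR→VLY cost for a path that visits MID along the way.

$16.4

Shortest TOR→MID: TOR–MID = 5.4
Best MID to VLY: MID–RIV–CEN–ALP–BRV–LAR–VLY costing 11
Total via MID: 5.4 + 11 = $16.4.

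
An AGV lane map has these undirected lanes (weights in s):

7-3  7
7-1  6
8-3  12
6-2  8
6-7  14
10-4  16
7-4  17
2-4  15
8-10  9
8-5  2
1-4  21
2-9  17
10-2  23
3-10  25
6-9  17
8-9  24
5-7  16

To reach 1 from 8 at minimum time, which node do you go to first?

5

Enumerating some paths:
8 → 5 → 7 → 1: 2+16+6 = 24
8 → 10 → 3 → 7 → 1: 9+25+7+6 = 47
8 → 3 → 7 → 1: 12+7+6 = 25
8 → 10 → 4 → 1: 9+16+21 = 46
The minimum is 24 s via 8 → 5 → 7 → 1.
So from 8 the first move is to 5.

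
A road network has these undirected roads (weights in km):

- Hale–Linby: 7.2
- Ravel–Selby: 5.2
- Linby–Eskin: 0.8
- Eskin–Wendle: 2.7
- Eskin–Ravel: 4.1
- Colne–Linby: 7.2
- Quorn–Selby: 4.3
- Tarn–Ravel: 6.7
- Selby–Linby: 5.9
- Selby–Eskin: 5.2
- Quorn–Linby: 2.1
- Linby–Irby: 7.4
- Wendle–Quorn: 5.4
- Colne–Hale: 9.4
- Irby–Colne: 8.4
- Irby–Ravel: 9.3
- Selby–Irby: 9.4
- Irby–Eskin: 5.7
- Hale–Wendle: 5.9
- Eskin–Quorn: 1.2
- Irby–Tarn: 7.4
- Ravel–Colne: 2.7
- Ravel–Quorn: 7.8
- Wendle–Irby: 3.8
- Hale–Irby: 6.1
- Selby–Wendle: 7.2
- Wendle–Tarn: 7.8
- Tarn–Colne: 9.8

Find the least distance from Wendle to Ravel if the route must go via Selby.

Shortest Wendle→Selby: Wendle → Selby = 7.2
Shortest Selby→Ravel: Selby → Ravel = 5.2
Total via Selby: 7.2 + 5.2 = 12.4 km.

12.4 km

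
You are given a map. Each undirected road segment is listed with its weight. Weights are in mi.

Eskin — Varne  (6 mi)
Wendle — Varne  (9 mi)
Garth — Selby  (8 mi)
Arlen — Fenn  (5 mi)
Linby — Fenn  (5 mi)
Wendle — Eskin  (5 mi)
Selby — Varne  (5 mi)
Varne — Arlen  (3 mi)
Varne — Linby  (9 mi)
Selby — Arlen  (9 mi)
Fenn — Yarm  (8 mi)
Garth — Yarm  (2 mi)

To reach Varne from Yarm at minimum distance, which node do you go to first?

Garth

Enumerating some paths:
Yarm → Fenn → Arlen → Varne: 8+5+3 = 16
Yarm → Garth → Selby → Arlen → Varne: 2+8+9+3 = 22
Yarm → Garth → Selby → Varne: 2+8+5 = 15
Cheapest is Yarm → Garth → Selby → Varne at 15 mi.
So from Yarm the first move is to Garth.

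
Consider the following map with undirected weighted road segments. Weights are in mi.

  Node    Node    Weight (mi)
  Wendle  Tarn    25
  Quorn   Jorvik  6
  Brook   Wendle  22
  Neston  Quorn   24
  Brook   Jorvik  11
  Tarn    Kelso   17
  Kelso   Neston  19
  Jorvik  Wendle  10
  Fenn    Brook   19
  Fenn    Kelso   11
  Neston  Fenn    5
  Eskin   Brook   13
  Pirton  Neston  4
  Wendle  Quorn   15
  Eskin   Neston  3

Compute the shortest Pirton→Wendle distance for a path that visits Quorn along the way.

Shortest Pirton→Quorn: Pirton → Neston → Quorn = 28
Shortest Quorn→Wendle: Quorn → Wendle = 15
Total via Quorn: 28 + 15 = 43 mi.

43 mi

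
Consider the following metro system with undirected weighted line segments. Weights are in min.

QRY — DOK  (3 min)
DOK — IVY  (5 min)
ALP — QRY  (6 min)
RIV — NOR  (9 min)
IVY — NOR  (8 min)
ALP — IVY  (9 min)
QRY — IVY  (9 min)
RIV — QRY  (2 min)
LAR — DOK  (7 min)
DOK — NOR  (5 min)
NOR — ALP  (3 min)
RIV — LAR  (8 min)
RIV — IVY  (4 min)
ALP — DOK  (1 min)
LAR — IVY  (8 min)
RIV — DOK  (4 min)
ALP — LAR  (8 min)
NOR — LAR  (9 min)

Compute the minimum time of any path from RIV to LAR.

8 min

Settle nodes by increasing distance from RIV:
RIV: 0
QRY: 2  (via RIV)
DOK: 4  (via RIV)
IVY: 4  (via RIV)
ALP: 5  (via DOK)
NOR: 8  (via ALP)
LAR: 8  (via RIV)
Shortest route: RIV → LAR = 8 min.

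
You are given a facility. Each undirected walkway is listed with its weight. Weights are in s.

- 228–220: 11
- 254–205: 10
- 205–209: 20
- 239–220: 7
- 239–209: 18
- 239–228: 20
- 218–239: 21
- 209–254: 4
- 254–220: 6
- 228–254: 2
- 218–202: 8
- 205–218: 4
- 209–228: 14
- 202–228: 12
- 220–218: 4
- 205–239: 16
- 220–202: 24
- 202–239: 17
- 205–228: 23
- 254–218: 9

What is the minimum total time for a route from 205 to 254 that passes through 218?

13 s

Shortest 205→218: 205–218 = 4
Shortest 218→254: 218–254 = 9
Total via 218: 4 + 9 = 13 s.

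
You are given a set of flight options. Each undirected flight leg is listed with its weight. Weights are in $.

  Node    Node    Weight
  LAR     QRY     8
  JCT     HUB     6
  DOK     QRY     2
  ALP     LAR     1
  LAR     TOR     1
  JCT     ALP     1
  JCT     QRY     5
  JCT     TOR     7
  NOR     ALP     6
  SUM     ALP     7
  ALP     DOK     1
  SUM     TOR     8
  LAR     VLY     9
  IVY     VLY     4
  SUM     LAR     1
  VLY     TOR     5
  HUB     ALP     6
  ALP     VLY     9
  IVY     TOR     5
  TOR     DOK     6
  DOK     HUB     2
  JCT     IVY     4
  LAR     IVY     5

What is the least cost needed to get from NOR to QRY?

$9

Running Dijkstra from NOR:
NOR: 0
ALP: 6  (via NOR)
LAR: 7  (via ALP)
DOK: 7  (via ALP)
JCT: 7  (via ALP)
TOR: 8  (via LAR)
SUM: 8  (via LAR)
HUB: 9  (via DOK)
QRY: 9  (via DOK)
Shortest route: NOR–ALP–DOK–QRY = $9.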